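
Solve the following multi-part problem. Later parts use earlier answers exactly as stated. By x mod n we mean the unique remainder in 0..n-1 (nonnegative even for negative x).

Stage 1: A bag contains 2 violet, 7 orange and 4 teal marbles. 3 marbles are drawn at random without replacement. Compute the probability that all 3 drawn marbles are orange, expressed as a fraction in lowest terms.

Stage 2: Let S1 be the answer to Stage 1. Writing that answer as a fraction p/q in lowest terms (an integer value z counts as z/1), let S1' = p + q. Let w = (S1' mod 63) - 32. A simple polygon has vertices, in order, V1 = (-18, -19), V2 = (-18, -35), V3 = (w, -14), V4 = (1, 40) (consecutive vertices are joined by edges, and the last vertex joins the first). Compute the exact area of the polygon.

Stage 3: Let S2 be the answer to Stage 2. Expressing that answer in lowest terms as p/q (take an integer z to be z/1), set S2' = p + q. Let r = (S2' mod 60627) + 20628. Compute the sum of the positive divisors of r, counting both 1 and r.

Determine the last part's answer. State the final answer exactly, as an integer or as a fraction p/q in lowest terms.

26474

Stage 1: total draws C(13,3) = 286; favorable C(7,3) = 35; P = 35/286; answer 35/286
Stage 2: S1 = 35/286; threaded value p + q = 321; w = -26; cross terms: (-18*-35 - -18*-19)=288, (-18*-14 - -26*-35)=-658, (-26*40 - 1*-14)=-1026, (1*-19 - -18*40)=701; twice the area = |-695| = 695; area = 695/2; answer 695/2
Stage 3: S2 = 695/2; threaded value p + q = 697; r = 21325; 21325 = 5^2 * 853; sigma = (1 + 5 + 25) * (1 + 853) = 31 * 854 = 26474; answer 26474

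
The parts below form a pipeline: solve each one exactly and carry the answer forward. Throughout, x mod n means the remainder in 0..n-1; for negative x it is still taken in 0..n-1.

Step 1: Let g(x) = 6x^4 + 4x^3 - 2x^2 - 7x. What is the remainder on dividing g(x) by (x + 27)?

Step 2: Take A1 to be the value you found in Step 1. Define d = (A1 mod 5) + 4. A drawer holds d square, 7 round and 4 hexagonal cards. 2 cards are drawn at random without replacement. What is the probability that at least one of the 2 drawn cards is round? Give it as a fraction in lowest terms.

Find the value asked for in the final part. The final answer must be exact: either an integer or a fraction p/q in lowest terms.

11/15

Step 1: remainder = value at the root: 6*(-27)^4 + 4*(-27)^3 - 2*(-27)^2 - 7*(-27)^1 = (3188646) + (-78732) + (-1458) + (189) = 3108645; answer 3108645
Step 2: A1 = 3108645; d = 4; total draws C(15,2) = 105; complement C(8,2) = 28; favorable 105 - 28 = 77; P = 11/15; answer 11/15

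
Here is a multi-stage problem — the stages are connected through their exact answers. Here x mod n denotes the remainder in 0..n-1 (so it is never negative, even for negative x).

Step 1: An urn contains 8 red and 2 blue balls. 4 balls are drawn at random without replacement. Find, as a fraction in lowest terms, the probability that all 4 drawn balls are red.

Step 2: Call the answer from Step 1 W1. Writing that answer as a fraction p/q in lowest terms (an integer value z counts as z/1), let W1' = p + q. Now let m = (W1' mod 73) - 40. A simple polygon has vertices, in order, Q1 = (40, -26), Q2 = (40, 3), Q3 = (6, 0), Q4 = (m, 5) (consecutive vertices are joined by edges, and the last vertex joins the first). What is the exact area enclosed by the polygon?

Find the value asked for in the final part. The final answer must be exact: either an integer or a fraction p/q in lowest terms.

954

Step 1: total draws C(10,4) = 210; favorable C(8,4) = 70; P = 1/3; answer 1/3
Step 2: W1 = 1/3; threaded value p + q = 4; m = -36; cross terms: (40*3 - 40*-26)=1160, (40*0 - 6*3)=-18, (6*5 - -36*0)=30, (-36*-26 - 40*5)=736; twice the area = |1908| = 1908; area = 954; answer 954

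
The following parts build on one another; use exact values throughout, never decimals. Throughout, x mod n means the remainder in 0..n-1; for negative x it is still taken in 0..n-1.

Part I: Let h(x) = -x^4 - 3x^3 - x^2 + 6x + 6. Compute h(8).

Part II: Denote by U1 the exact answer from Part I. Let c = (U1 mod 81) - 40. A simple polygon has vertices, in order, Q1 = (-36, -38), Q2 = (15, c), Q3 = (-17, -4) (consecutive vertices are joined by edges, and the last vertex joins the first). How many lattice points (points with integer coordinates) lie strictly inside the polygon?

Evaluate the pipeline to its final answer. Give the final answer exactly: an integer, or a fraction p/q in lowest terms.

Part I: -1*(8)^4 - 3*(8)^3 - 1*(8)^2 + 6*(8)^1 + 6 = (-4096) + (-1536) + (-64) + (48) + (6) = -5642; answer -5642
Part II: U1 = -5642; c = -12; cross terms: (-36*-12 - 15*-38)=1002, (15*-4 - -17*-12)=-264, (-17*-38 - -36*-4)=502; twice the area = |1240| = 1240; area = 620; boundary points = 1 + 8 + 1 = 10; strictly interior points = area - boundary/2 + 1 = 616; answer 616

616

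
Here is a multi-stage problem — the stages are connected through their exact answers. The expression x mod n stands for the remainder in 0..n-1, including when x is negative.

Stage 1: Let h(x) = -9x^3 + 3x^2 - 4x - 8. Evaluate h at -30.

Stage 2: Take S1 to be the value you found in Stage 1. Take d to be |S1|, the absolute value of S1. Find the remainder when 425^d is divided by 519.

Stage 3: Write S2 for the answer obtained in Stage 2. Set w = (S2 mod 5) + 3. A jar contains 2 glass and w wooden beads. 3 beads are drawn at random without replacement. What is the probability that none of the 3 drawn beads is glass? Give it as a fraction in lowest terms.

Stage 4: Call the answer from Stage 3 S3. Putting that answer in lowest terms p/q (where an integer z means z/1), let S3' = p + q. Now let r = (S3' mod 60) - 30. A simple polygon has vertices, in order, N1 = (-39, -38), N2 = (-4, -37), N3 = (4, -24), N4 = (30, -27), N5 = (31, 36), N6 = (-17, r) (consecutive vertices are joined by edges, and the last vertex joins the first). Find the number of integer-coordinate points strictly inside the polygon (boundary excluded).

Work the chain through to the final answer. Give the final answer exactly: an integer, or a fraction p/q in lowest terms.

Stage 1: -9*(-30)^3 + 3*(-30)^2 - 4*(-30)^1 - 8 = (243000) + (2700) + (120) + (-8) = 245812; answer 245812
Stage 2: S1 = 245812; d = 245812; squarings mod 519: 425^1=425, 425^2=13, 425^4=169, 425^8=16, 425^16=256, 425^32=142, 425^64=442, 425^128=220, 425^256=133, 425^512=43, 425^1024=292, 425^2048=148, 425^4096=106, 425^8192=337, 425^16384=427, 425^32768=160, 425^65536=169, 425^131072=16; 425^245812 = 425^4 * 425^16 * 425^32 * 425^16384 * 425^32768 * 425^65536 * 425^131072 = 463 (mod 519); answer 463
Stage 3: S2 = 463; w = 6; total draws C(8,3) = 56; favorable C(6,3) = 20; P = 5/14; answer 5/14
Stage 4: S3 = 5/14; threaded value p + q = 19; r = -11; cross terms: (-39*-37 - -4*-38)=1291, (-4*-24 - 4*-37)=244, (4*-27 - 30*-24)=612, (30*36 - 31*-27)=1917, (31*-11 - -17*36)=271, (-17*-38 - -39*-11)=217; twice the area = |4552| = 4552; area = 2276; boundary points = 1 + 1 + 1 + 1 + 1 + 1 = 6; strictly interior points = area - boundary/2 + 1 = 2274; answer 2274

2274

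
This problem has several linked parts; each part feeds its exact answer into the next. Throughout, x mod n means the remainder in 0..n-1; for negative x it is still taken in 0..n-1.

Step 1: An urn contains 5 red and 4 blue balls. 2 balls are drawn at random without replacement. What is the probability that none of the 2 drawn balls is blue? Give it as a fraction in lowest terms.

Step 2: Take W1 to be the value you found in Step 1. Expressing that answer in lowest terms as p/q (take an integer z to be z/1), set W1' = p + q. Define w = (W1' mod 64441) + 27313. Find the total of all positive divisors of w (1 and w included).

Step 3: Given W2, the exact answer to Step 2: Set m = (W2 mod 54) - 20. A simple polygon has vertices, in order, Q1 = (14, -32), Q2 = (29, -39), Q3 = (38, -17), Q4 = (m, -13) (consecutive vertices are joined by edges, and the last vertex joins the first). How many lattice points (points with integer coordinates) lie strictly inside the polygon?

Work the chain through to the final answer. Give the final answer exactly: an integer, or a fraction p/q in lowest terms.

678

Step 1: total draws C(9,2) = 36; favorable C(5,2) = 10; P = 5/18; answer 5/18
Step 2: W1 = 5/18; threaded value p + q = 23; w = 27336; 27336 = 2^3 * 3 * 17 * 67; sigma = (1 + 2 + 4 + 8) * (1 + 3) * (1 + 17) * (1 + 67) = 15 * 4 * 18 * 68 = 73440; answer 73440
Step 3: W2 = 73440; m = -20; cross terms: (14*-39 - 29*-32)=382, (29*-17 - 38*-39)=989, (38*-13 - -20*-17)=-834, (-20*-32 - 14*-13)=822; twice the area = |1359| = 1359; area = 1359/2; boundary points = 1 + 1 + 2 + 1 = 5; strictly interior points = area - boundary/2 + 1 = 678; answer 678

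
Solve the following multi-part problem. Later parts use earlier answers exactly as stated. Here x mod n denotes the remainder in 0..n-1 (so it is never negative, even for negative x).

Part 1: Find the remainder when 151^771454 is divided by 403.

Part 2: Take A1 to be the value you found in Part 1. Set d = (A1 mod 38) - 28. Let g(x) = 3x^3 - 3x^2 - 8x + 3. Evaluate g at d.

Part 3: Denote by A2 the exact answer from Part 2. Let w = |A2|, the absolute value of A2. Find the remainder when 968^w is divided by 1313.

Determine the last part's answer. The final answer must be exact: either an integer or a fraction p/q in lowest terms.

Part 1: squarings mod 403: 151^1=151, 151^2=233, 151^4=287, 151^8=157, 151^16=66, 151^32=326, 151^64=287, 151^128=157, 151^256=66, 151^512=326, 151^1024=287, 151^2048=157, 151^4096=66, 151^8192=326, 151^16384=287, 151^32768=157, 151^65536=66, 151^131072=326, 151^262144=287, 151^524288=157; 151^771454 = 151^2 * 151^4 * 151^8 * 151^16 * 151^32 * 151^64 * 151^256 * 151^1024 * 151^16384 * 151^32768 * 151^65536 * 151^131072 * 151^524288 = 194 (mod 403); answer 194
Part 2: A1 = 194; d = -24; 3*(-24)^3 - 3*(-24)^2 - 8*(-24)^1 + 3 = (-41472) + (-1728) + (192) + (3) = -43005; answer -43005
Part 3: A2 = -43005; w = 43005; squarings mod 1313: 968^1=968, 968^2=855, 968^4=997, 968^8=68, 968^16=685, 968^32=484, 968^64=542, 968^128=965, 968^256=308, 968^512=328, 968^1024=1231, 968^2048=159, 968^4096=334, 968^8192=1264, 968^16384=1088, 968^32768=731; 968^43005 = 968^1 * 968^4 * 968^8 * 968^16 * 968^32 * 968^64 * 968^128 * 968^256 * 968^512 * 968^1024 * 968^8192 * 968^32768 = 1253 (mod 1313); answer 1253

1253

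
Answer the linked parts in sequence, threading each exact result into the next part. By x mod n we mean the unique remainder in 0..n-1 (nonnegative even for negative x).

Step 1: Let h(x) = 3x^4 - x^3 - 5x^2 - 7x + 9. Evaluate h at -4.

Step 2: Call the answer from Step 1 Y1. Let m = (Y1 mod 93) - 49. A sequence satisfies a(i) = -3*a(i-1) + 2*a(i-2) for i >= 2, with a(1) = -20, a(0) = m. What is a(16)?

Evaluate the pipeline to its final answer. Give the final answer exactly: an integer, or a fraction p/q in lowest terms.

2886003188

Step 1: 3*(-4)^4 - 1*(-4)^3 - 5*(-4)^2 - 7*(-4)^1 + 9 = (768) + (64) + (-80) + (28) + (9) = 789; answer 789
Step 2: Y1 = 789; m = -4; a(2) = -3*(-20) + 2*(-4) = 52; iterating: a(2)=52, a(3)=-196, a(4)=692, a(5)=-2468, a(6)=8788, a(7)=-31300, a(8)=111476, a(9)=-397028, a(10)=1414036, a(11)=-5036164, a(12)=17936564, a(13)=-63882020, a(14)=227519188, a(15)=-810321604, a(16)=2886003188; answer 2886003188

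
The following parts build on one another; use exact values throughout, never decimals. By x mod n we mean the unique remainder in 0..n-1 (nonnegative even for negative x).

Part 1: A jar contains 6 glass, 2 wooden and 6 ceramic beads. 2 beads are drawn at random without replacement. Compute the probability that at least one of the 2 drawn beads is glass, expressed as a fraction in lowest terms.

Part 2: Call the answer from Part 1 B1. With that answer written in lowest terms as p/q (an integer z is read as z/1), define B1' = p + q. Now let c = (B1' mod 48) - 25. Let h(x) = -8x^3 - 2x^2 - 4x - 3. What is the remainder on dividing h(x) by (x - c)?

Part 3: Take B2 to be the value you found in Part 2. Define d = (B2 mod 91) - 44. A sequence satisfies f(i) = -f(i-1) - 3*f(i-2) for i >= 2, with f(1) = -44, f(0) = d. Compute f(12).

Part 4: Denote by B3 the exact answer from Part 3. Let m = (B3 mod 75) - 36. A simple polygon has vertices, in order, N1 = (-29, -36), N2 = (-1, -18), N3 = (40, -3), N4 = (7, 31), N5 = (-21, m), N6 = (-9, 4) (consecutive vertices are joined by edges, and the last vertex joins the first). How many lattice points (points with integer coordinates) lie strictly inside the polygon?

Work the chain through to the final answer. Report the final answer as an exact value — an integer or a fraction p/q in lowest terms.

Part 1: total draws C(14,2) = 91; complement C(8,2) = 28; favorable 91 - 28 = 63; P = 9/13; answer 9/13
Part 2: B1 = 9/13; threaded value p + q = 22; c = -3; remainder = value at the root: -8*(-3)^3 - 2*(-3)^2 - 4*(-3)^1 - 3 = (216) + (-18) + (12) + (-3) = 207; answer 207
Part 3: B2 = 207; d = -19; f(2) = -1*(-44) - 3*(-19) = 101; iterating: f(2)=101, f(3)=31, f(4)=-334, f(5)=241, f(6)=761, f(7)=-1484, f(8)=-799, f(9)=5251, f(10)=-2854, f(11)=-12899, f(12)=21461; answer 21461
Part 4: B3 = 21461; m = -25; cross terms: (-29*-18 - -1*-36)=486, (-1*-3 - 40*-18)=723, (40*31 - 7*-3)=1261, (7*-25 - -21*31)=476, (-21*4 - -9*-25)=-309, (-9*-36 - -29*4)=440; twice the area = |3077| = 3077; area = 3077/2; boundary points = 2 + 1 + 1 + 28 + 1 + 20 = 53; strictly interior points = area - boundary/2 + 1 = 1513; answer 1513

1513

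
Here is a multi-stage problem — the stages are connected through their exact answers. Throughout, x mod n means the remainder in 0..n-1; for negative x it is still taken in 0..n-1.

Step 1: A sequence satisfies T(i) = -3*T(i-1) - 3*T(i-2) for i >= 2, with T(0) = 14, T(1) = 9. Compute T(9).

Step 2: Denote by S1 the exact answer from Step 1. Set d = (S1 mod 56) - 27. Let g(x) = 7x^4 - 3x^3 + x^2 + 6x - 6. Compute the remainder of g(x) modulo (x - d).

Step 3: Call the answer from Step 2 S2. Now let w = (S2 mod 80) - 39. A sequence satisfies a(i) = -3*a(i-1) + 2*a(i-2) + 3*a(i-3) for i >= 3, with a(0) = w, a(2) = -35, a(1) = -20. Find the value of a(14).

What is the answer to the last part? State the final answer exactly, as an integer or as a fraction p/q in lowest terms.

-101259710

Step 1: T(2) = -3*(9) - 3*(14) = -69; iterating: T(2)=-69, T(3)=180, T(4)=-333, T(5)=459, T(6)=-378, T(7)=-243, T(8)=1863, T(9)=-4860; answer -4860
Step 2: S1 = -4860; d = -15; remainder = value at the root: 7*(-15)^4 - 3*(-15)^3 + 1*(-15)^2 + 6*(-15)^1 - 6 = (354375) + (10125) + (225) + (-90) + (-6) = 364629; answer 364629
Step 3: S2 = 364629; w = 30; a(3) = -3*(-35) + 2*(-20) + 3*(30) = 155; iterating: a(3)=155, a(4)=-595, a(5)=1990, a(6)=-6695, a(7)=22280, a(8)=-74260, a(9)=247255, a(10)=-823445, a(11)=2742065, a(12)=-9131320, a(13)=30407755, a(14)=-101259710; answer -101259710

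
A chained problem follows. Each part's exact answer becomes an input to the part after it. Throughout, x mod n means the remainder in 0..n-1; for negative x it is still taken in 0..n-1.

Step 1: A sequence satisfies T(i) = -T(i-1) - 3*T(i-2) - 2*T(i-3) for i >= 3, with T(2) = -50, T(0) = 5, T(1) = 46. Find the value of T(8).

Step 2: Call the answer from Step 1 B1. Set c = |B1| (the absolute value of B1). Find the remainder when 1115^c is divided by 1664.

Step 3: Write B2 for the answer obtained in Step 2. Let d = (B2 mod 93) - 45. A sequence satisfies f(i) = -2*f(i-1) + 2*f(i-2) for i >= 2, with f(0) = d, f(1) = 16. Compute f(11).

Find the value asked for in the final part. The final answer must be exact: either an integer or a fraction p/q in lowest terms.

319104

Step 1: T(3) = -1*(-50) - 3*(46) - 2*(5) = -98; iterating: T(3)=-98, T(4)=156, T(5)=238, T(6)=-510, T(7)=-516, T(8)=1570; answer 1570
Step 2: B1 = 1570; c = 1570; squarings mod 1664: 1115^1=1115, 1115^2=217, 1115^4=497, 1115^8=737, 1115^16=705, 1115^32=1153, 1115^64=1537, 1115^128=1153, 1115^256=1537, 1115^512=1153, 1115^1024=1537; 1115^1570 = 1115^2 * 1115^32 * 1115^512 * 1115^1024 = 601 (mod 1664); answer 601
Step 3: B2 = 601; d = -2; f(2) = -2*(16) + 2*(-2) = -36; iterating: f(2)=-36, f(3)=104, f(4)=-280, f(5)=768, f(6)=-2096, f(7)=5728, f(8)=-15648, f(9)=42752, f(10)=-116800, f(11)=319104; answer 319104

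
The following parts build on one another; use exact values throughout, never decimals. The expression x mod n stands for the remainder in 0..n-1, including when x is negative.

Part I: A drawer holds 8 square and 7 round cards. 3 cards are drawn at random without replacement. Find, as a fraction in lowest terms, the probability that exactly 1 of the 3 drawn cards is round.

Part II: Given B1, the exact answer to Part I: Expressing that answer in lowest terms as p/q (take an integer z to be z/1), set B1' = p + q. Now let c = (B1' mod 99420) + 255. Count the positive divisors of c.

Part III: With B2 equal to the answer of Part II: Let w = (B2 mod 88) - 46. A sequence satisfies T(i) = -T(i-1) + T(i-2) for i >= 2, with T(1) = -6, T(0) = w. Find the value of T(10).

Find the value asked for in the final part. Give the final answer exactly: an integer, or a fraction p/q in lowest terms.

-826

Part I: total draws C(15,3) = 455; favorable C(7,1)*C(8,2) = 196; P = 28/65; answer 28/65
Part II: B1 = 28/65; threaded value p + q = 93; c = 348; 348 = 2^2 * 3 * 29; number of divisors = (2+1) * (1+1) * (1+1) = 12; answer 12
Part III: B2 = 12; w = -34; T(2) = -1*(-6) + 1*(-34) = -28; iterating: T(2)=-28, T(3)=22, T(4)=-50, T(5)=72, T(6)=-122, T(7)=194, T(8)=-316, T(9)=510, T(10)=-826; answer -826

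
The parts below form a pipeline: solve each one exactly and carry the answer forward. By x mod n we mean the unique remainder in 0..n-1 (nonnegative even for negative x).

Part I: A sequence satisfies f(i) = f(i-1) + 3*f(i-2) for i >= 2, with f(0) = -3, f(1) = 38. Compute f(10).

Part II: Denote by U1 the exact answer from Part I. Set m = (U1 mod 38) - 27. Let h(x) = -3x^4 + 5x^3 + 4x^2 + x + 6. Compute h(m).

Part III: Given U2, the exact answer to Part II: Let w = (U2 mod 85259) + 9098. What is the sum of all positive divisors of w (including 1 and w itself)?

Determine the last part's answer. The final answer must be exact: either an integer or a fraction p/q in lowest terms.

Part I: f(2) = 1*(38) + 3*(-3) = 29; iterating: f(2)=29, f(3)=143, f(4)=230, f(5)=659, f(6)=1349, f(7)=3326, f(8)=7373, f(9)=17351, f(10)=39470; answer 39470
Part II: U1 = 39470; m = -1; -3*(-1)^4 + 5*(-1)^3 + 4*(-1)^2 + 1*(-1)^1 + 6 = (-3) + (-5) + (4) + (-1) + (6) = 1; answer 1
Part III: U2 = 1; w = 9099; 9099 = 3^3 * 337; sigma = (1 + 3 + 9 + 27) * (1 + 337) = 40 * 338 = 13520; answer 13520

13520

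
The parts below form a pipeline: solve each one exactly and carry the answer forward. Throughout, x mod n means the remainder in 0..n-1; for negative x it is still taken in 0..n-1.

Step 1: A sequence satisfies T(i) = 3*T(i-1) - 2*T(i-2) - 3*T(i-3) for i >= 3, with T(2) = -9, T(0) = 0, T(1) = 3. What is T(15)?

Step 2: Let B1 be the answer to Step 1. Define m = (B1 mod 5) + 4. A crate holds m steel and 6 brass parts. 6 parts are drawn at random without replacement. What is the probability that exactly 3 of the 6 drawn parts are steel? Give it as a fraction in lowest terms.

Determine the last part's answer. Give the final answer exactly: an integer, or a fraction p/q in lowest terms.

100/231

Step 1: T(3) = 3*(-9) - 2*(3) - 3*(0) = -33; iterating: T(3)=-33, T(4)=-90, T(5)=-177, T(6)=-252, T(7)=-132, T(8)=639, T(9)=2937, T(10)=7929, T(11)=15996, T(12)=23319, T(13)=14178, T(14)=-52092, T(15)=-254589; answer -254589
Step 2: B1 = -254589; m = 5; total draws C(11,6) = 462; favorable C(5,3)*C(6,3) = 200; P = 100/231; answer 100/231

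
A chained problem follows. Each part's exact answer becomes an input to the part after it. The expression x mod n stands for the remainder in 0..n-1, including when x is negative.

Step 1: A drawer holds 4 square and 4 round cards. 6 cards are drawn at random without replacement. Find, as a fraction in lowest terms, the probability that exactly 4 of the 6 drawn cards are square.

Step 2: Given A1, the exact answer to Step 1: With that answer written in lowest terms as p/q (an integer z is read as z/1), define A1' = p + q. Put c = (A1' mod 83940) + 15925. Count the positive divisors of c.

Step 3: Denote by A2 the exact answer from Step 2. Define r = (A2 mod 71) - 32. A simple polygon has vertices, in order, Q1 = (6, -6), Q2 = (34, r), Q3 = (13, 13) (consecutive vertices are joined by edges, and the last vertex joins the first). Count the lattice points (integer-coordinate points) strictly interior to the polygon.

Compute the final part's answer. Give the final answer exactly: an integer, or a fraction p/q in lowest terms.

Step 1: total draws C(8,6) = 28; favorable C(4,4)*C(4,2) = 6; P = 3/14; answer 3/14
Step 2: A1 = 3/14; threaded value p + q = 17; c = 15942; 15942 = 2 * 3 * 2657; number of divisors = (1+1) * (1+1) * (1+1) = 8; answer 8
Step 3: A2 = 8; r = -24; cross terms: (6*-24 - 34*-6)=60, (34*13 - 13*-24)=754, (13*-6 - 6*13)=-156; twice the area = |658| = 658; area = 329; boundary points = 2 + 1 + 1 = 4; strictly interior points = area - boundary/2 + 1 = 328; answer 328

328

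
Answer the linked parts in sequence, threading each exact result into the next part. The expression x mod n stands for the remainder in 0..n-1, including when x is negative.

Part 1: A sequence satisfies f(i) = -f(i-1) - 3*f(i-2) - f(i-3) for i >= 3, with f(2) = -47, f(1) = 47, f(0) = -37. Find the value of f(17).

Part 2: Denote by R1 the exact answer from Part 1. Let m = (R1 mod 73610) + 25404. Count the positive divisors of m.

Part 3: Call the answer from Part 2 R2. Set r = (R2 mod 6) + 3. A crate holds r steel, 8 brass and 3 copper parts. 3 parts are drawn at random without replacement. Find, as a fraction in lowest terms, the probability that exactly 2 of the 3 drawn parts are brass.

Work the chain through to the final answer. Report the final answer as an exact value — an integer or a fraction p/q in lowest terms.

6/13

Part 1: f(3) = -1*(-47) - 3*(47) - 1*(-37) = -57; iterating: f(3)=-57, f(4)=151, f(5)=67, f(6)=-463, f(7)=111, f(8)=1211, f(9)=-1081, f(10)=-2663, f(11)=4695, f(12)=4375, f(13)=-15797, f(14)=-2023, f(15)=45039, f(16)=-23173, f(17)=-109921; answer -109921
Part 2: R1 = -109921; m = 62703; 62703 = 3^2 * 6967; number of divisors = (2+1) * (1+1) = 6; answer 6
Part 3: R2 = 6; r = 3; total draws C(14,3) = 364; favorable C(8,2)*C(6,1) = 168; P = 6/13; answer 6/13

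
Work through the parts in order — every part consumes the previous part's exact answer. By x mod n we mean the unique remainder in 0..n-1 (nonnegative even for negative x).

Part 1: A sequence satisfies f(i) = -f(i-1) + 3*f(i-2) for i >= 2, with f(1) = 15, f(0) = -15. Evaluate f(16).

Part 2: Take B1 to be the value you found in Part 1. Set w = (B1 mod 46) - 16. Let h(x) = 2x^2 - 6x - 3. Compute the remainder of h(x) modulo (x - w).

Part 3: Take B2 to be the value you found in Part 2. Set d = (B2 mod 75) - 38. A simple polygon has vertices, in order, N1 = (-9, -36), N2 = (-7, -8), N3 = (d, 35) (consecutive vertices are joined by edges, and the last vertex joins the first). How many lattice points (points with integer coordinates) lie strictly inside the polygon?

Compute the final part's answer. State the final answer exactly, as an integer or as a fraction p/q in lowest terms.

Part 1: f(2) = -1*(15) + 3*(-15) = -60; iterating: f(2)=-60, f(3)=105, f(4)=-285, f(5)=600, f(6)=-1455, f(7)=3255, f(8)=-7620, f(9)=17385, f(10)=-40245, f(11)=92400, f(12)=-213135, f(13)=490335, f(14)=-1129740, f(15)=2600745, f(16)=-5989965; answer -5989965
Part 2: B1 = -5989965; w = 1; remainder = value at the root: 2*(1)^2 - 6*(1)^1 - 3 = (2) + (-6) + (-3) = -7; answer -7
Part 3: B2 = -7; d = 30; cross terms: (-9*-8 - -7*-36)=-180, (-7*35 - 30*-8)=-5, (30*-36 - -9*35)=-765; twice the area = |-950| = 950; area = 475; boundary points = 2 + 1 + 1 = 4; strictly interior points = area - boundary/2 + 1 = 474; answer 474

474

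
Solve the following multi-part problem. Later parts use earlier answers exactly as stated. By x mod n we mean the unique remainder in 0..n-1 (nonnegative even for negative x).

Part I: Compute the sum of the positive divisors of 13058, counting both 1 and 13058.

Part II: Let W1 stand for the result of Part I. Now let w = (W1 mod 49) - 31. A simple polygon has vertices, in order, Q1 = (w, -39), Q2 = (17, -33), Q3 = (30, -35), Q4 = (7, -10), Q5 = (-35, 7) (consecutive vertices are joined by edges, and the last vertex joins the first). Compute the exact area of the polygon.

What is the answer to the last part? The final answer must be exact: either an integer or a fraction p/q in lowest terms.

1747/2

Part I: 13058 = 2 * 6529; sigma = (1 + 2) * (1 + 6529) = 3 * 6530 = 19590; answer 19590
Part II: W1 = 19590; w = 8; cross terms: (8*-33 - 17*-39)=399, (17*-35 - 30*-33)=395, (30*-10 - 7*-35)=-55, (7*7 - -35*-10)=-301, (-35*-39 - 8*7)=1309; twice the area = |1747| = 1747; area = 1747/2; answer 1747/2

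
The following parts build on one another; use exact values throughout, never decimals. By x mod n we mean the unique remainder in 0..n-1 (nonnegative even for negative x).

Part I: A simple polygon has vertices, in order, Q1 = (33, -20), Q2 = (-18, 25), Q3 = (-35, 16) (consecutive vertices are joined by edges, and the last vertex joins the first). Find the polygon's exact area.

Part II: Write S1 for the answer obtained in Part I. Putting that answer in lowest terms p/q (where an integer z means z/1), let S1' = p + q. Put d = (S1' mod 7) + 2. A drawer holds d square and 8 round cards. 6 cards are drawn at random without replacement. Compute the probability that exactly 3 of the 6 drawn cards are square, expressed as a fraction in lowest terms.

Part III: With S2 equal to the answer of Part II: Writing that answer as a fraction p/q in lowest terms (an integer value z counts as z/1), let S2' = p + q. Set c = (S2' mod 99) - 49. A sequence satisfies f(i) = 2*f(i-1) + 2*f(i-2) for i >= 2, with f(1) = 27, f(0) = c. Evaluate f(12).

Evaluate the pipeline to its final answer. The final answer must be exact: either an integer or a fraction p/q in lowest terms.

2992320

Part I: cross terms: (33*25 - -18*-20)=465, (-18*16 - -35*25)=587, (-35*-20 - 33*16)=172; twice the area = |1224| = 1224; area = 612; answer 612
Part II: S1 = 612; threaded value p + q = 613; d = 6; total draws C(14,6) = 3003; favorable C(6,3)*C(8,3) = 1120; P = 160/429; answer 160/429
Part III: S2 = 160/429; threaded value p + q = 589; c = 45; f(2) = 2*(27) + 2*(45) = 144; iterating: f(2)=144, f(3)=342, f(4)=972, f(5)=2628, f(6)=7200, f(7)=19656, f(8)=53712, f(9)=146736, f(10)=400896, f(11)=1095264, f(12)=2992320; answer 2992320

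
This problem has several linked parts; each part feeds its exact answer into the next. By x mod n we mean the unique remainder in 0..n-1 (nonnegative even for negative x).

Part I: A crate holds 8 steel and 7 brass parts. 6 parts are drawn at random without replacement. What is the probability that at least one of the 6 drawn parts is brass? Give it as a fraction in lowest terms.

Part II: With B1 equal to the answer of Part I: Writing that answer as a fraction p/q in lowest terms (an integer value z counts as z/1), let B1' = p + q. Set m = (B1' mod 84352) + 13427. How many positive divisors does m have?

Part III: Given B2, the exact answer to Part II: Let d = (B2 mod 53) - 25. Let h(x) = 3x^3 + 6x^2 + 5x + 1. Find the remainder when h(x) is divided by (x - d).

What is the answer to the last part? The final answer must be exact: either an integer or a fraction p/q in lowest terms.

Part I: total draws C(15,6) = 5005; complement C(8,6) = 28; favorable 5005 - 28 = 4977; P = 711/715; answer 711/715
Part II: B1 = 711/715; threaded value p + q = 1426; m = 14853; 14853 = 3 * 4951; number of divisors = (1+1) * (1+1) = 4; answer 4
Part III: B2 = 4; d = -21; remainder = value at the root: 3*(-21)^3 + 6*(-21)^2 + 5*(-21)^1 + 1 = (-27783) + (2646) + (-105) + (1) = -25241; answer -25241

-25241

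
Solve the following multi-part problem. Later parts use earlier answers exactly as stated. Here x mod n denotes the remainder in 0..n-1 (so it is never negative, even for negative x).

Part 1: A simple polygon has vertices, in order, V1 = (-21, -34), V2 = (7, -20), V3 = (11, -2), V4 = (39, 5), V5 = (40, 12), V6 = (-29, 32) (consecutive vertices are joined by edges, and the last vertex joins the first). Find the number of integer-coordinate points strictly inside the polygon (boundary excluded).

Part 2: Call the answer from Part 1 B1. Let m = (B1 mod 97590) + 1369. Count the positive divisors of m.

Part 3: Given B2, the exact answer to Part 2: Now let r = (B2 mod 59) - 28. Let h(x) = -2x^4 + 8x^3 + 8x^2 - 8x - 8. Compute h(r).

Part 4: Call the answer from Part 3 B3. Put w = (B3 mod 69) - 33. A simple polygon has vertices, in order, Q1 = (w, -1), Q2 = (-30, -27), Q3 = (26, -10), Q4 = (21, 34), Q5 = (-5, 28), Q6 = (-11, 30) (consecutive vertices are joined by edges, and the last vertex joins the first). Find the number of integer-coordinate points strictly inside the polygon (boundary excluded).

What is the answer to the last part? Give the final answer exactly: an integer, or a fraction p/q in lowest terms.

Part 1: cross terms: (-21*-20 - 7*-34)=658, (7*-2 - 11*-20)=206, (11*5 - 39*-2)=133, (39*12 - 40*5)=268, (40*32 - -29*12)=1628, (-29*-34 - -21*32)=1658; twice the area = |4551| = 4551; area = 4551/2; boundary points = 14 + 2 + 7 + 1 + 1 + 2 = 27; strictly interior points = area - boundary/2 + 1 = 2263; answer 2263
Part 2: B1 = 2263; m = 3632; 3632 = 2^4 * 227; number of divisors = (4+1) * (1+1) = 10; answer 10
Part 3: B2 = 10; r = -18; -2*(-18)^4 + 8*(-18)^3 + 8*(-18)^2 - 8*(-18)^1 - 8 = (-209952) + (-46656) + (2592) + (144) + (-8) = -253880; answer -253880
Part 4: B3 = -253880; w = 7; cross terms: (7*-27 - -30*-1)=-219, (-30*-10 - 26*-27)=1002, (26*34 - 21*-10)=1094, (21*28 - -5*34)=758, (-5*30 - -11*28)=158, (-11*-1 - 7*30)=-199; twice the area = |2594| = 2594; area = 1297; boundary points = 1 + 1 + 1 + 2 + 2 + 1 = 8; strictly interior points = area - boundary/2 + 1 = 1294; answer 1294

1294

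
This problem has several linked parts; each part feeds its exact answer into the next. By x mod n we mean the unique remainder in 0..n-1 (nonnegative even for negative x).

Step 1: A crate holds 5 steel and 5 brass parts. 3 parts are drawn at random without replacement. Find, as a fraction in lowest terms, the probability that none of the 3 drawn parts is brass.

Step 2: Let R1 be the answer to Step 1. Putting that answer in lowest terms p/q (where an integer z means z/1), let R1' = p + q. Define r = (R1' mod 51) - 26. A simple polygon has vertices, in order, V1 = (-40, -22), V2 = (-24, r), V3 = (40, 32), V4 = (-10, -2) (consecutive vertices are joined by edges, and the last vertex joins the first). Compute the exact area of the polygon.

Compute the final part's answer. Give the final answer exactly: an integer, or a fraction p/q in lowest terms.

62

Step 1: total draws C(10,3) = 120; favorable C(5,3) = 10; P = 1/12; answer 1/12
Step 2: R1 = 1/12; threaded value p + q = 13; r = -13; cross terms: (-40*-13 - -24*-22)=-8, (-24*32 - 40*-13)=-248, (40*-2 - -10*32)=240, (-10*-22 - -40*-2)=140; twice the area = |124| = 124; area = 62; answer 62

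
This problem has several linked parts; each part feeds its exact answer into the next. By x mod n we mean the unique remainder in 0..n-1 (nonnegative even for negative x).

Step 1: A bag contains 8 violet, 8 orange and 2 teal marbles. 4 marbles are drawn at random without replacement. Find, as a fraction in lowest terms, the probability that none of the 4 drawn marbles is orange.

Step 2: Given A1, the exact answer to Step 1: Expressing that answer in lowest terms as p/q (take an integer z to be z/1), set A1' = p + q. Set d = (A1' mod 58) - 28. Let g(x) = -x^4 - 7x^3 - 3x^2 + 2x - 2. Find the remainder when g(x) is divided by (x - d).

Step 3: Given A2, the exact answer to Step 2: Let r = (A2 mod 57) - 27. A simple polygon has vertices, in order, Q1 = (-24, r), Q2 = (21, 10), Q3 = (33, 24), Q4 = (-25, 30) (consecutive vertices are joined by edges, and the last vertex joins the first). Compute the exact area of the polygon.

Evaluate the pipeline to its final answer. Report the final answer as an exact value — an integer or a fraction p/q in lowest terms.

1421

Step 1: total draws C(18,4) = 3060; favorable C(10,4) = 210; P = 7/102; answer 7/102
Step 2: A1 = 7/102; threaded value p + q = 109; d = 23; remainder = value at the root: -1*(23)^4 - 7*(23)^3 - 3*(23)^2 + 2*(23)^1 - 2 = (-279841) + (-85169) + (-1587) + (46) + (-2) = -366553; answer -366553
Step 3: A2 = -366553; r = -13; cross terms: (-24*10 - 21*-13)=33, (21*24 - 33*10)=174, (33*30 - -25*24)=1590, (-25*-13 - -24*30)=1045; twice the area = |2842| = 2842; area = 1421; answer 1421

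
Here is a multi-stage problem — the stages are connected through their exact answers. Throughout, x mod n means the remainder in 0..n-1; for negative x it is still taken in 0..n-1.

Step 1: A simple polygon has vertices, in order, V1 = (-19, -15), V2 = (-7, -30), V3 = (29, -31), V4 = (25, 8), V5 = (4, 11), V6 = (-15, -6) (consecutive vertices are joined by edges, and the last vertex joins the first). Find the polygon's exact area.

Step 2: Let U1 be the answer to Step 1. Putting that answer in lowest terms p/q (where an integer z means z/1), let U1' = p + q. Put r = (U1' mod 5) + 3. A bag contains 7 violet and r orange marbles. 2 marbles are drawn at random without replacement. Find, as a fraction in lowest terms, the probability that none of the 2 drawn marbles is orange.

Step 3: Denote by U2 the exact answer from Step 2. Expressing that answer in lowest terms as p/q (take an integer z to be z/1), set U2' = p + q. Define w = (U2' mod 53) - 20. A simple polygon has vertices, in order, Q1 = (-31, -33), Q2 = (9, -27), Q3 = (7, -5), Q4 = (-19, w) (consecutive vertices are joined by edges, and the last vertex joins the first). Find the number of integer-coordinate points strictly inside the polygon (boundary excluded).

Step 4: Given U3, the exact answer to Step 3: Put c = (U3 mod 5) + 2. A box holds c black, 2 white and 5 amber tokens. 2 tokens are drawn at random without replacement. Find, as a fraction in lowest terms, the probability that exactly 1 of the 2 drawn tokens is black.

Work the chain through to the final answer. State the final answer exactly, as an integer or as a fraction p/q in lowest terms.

7/13

Step 1: cross terms: (-19*-30 - -7*-15)=465, (-7*-31 - 29*-30)=1087, (29*8 - 25*-31)=1007, (25*11 - 4*8)=243, (4*-6 - -15*11)=141, (-15*-15 - -19*-6)=111; twice the area = |3054| = 3054; area = 1527; answer 1527
Step 2: U1 = 1527; threaded value p + q = 1528; r = 6; total draws C(13,2) = 78; favorable C(7,2) = 21; P = 7/26; answer 7/26
Step 3: U2 = 7/26; threaded value p + q = 33; w = 13; cross terms: (-31*-27 - 9*-33)=1134, (9*-5 - 7*-27)=144, (7*13 - -19*-5)=-4, (-19*-33 - -31*13)=1030; twice the area = |2304| = 2304; area = 1152; boundary points = 2 + 2 + 2 + 2 = 8; strictly interior points = area - boundary/2 + 1 = 1149; answer 1149
Step 4: U3 = 1149; c = 6; total draws C(13,2) = 78; favorable C(6,1)*C(7,1) = 42; P = 7/13; answer 7/13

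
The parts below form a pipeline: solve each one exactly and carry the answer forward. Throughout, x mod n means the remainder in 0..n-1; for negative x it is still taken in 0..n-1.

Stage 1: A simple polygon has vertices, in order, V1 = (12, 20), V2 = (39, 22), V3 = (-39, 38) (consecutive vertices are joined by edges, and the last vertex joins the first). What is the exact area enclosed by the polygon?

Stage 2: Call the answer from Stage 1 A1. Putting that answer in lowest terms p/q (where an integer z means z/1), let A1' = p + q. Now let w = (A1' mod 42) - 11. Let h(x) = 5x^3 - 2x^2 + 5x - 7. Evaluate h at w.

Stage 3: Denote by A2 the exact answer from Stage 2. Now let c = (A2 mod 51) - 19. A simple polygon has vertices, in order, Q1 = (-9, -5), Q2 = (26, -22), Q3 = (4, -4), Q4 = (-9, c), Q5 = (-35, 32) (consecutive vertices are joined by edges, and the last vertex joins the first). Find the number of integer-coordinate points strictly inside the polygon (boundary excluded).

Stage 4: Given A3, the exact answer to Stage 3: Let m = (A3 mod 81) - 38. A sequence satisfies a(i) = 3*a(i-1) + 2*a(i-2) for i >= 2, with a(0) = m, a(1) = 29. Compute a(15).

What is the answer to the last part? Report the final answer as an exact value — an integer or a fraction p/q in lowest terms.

Stage 1: cross terms: (12*22 - 39*20)=-516, (39*38 - -39*22)=2340, (-39*20 - 12*38)=-1236; twice the area = |588| = 588; area = 294; answer 294
Stage 2: A1 = 294; threaded value p + q = 295; w = -10; 5*(-10)^3 - 2*(-10)^2 + 5*(-10)^1 - 7 = (-5000) + (-200) + (-50) + (-7) = -5257; answer -5257
Stage 3: A2 = -5257; c = 28; cross terms: (-9*-22 - 26*-5)=328, (26*-4 - 4*-22)=-16, (4*28 - -9*-4)=76, (-9*32 - -35*28)=692, (-35*-5 - -9*32)=463; twice the area = |1543| = 1543; area = 1543/2; boundary points = 1 + 2 + 1 + 2 + 1 = 7; strictly interior points = area - boundary/2 + 1 = 769; answer 769
Stage 4: A3 = 769; m = 2; a(2) = 3*(29) + 2*(2) = 91; iterating: a(2)=91, a(3)=331, a(4)=1175, a(5)=4187, a(6)=14911, a(7)=53107, a(8)=189143, a(9)=673643, a(10)=2399215, a(11)=8544931, a(12)=30433223, a(13)=108389531, a(14)=386035039, a(15)=1374884179; answer 1374884179

1374884179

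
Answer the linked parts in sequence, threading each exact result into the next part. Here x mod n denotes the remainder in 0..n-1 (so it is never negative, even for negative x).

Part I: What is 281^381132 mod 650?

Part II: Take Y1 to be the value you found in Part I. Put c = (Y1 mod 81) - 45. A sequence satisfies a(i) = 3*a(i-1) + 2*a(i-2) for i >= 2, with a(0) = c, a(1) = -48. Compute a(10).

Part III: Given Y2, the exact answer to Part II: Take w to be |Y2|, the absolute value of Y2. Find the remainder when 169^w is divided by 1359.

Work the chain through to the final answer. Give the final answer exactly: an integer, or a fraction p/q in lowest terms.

1054

Part I: squarings mod 650: 281^1=281, 281^2=311, 281^4=521, 281^8=391, 281^16=131, 281^32=261, 281^64=521, 281^128=391, 281^256=131, 281^512=261, 281^1024=521, 281^2048=391, 281^4096=131, 281^8192=261, 281^16384=521, 281^32768=391, 281^65536=131, 281^131072=261, 281^262144=521; 281^381132 = 281^4 * 281^8 * 281^64 * 281^128 * 281^4096 * 281^16384 * 281^32768 * 281^65536 * 281^262144 = 261 (mod 650); answer 261
Part II: Y1 = 261; c = -27; a(2) = 3*(-48) + 2*(-27) = -198; iterating: a(2)=-198, a(3)=-690, a(4)=-2466, a(5)=-8778, a(6)=-31266, a(7)=-111354, a(8)=-396594, a(9)=-1412490, a(10)=-5030658; answer -5030658
Part III: Y2 = -5030658; w = 5030658; squarings mod 1359: 169^1=169, 169^2=22, 169^4=484, 169^8=508, 169^16=1213, 169^32=931, 169^64=1078, 169^128=139, 169^256=295, 169^512=49, 169^1024=1042, 169^2048=1282, 169^4096=493, 169^8192=1147, 169^16384=97, 169^32768=1255, 169^65536=1303, 169^131072=418, 169^262144=772, 169^524288=742, 169^1048576=169, 169^2097152=22, 169^4194304=484; 169^5030658 = 169^2 * 169^256 * 169^512 * 169^16384 * 169^32768 * 169^262144 * 169^524288 * 169^4194304 = 1054 (mod 1359); answer 1054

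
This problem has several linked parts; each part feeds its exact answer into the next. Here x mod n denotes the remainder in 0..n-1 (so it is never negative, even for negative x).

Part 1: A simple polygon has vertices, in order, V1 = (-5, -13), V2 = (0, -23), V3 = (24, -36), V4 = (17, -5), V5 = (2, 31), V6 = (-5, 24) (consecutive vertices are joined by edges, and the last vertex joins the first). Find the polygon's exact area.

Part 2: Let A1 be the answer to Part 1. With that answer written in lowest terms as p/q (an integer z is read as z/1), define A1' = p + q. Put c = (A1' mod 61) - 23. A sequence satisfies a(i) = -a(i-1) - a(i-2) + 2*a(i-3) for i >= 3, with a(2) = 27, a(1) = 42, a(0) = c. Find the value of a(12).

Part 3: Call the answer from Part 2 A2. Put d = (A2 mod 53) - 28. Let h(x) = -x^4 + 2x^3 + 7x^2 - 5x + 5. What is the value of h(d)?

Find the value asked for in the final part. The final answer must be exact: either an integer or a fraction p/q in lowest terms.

-252049

Part 1: cross terms: (-5*-23 - 0*-13)=115, (0*-36 - 24*-23)=552, (24*-5 - 17*-36)=492, (17*31 - 2*-5)=537, (2*24 - -5*31)=203, (-5*-13 - -5*24)=185; twice the area = |2084| = 2084; area = 1042; answer 1042
Part 2: A1 = 1042; threaded value p + q = 1043; c = -17; a(3) = -1*(27) - 1*(42) + 2*(-17) = -103; iterating: a(3)=-103, a(4)=160, a(5)=-3, a(6)=-363, a(7)=686, a(8)=-329, a(9)=-1083, a(10)=2784, a(11)=-2359, a(12)=-2591; answer -2591
Part 3: A2 = -2591; d = -22; -1*(-22)^4 + 2*(-22)^3 + 7*(-22)^2 - 5*(-22)^1 + 5 = (-234256) + (-21296) + (3388) + (110) + (5) = -252049; answer -252049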